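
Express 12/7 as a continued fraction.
[1; 1, 2, 2]

Euclidean algorithm steps:
12 = 1 × 7 + 5
7 = 1 × 5 + 2
5 = 2 × 2 + 1
2 = 2 × 1 + 0
Continued fraction: [1; 1, 2, 2]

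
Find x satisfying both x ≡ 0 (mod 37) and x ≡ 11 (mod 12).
407

Using Chinese Remainder Theorem:
M = 37 × 12 = 444
M1 = 12, M2 = 37
y1 = 12^(-1) mod 37 = 34
y2 = 37^(-1) mod 12 = 1
x = (0×12×34 + 11×37×1) mod 444 = 407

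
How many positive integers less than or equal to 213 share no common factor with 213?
140

213 = 3 × 71
φ(n) = n × ∏(1 - 1/p) for each prime p dividing n
φ(213) = 213 × (1 - 1/3) × (1 - 1/71) = 140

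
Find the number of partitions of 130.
5371315400

p(n) counts ways to write n as a sum of positive integers (order ignored).
Euler's pentagonal recurrence: p(k) = p(k-1) + p(k-2) - p(k-5) - p(k-7) + p(k-12) + p(k-15) - ... (offsets j(3j∓1)/2, signs ++--, p(0)=1, p(<0)=0).
DP table for k = 0..129: p(0)=1, p(1)=1, p(2)=2, p(3)=3, p(4)=5, p(5)=7, p(6)=11, p(7)=15, p(8)=22, p(9)=30, p(10)=42, p(11)=56, p(12)=77, p(13)=101, p(14)=135, p(15)=176, p(16)=231, p(17)=297, p(18)=385, p(19)=490, p(20)=627, p(21)=792, p(22)=1002, p(23)=1255, p(24)=1575, p(25)=1958, p(26)=2436, p(27)=3010, p(28)=3718, p(29)=4565, p(30)=5604, p(31)=6842, p(32)=8349, p(33)=10143, p(34)=12310, p(35)=14883, p(36)=17977, p(37)=21637, p(38)=26015, p(39)=31185, p(40)=37338, p(41)=44583, p(42)=53174, p(43)=63261, p(44)=75175, p(45)=89134, p(46)=105558, p(47)=124754, p(48)=147273, p(49)=173525, p(50)=204226, p(51)=239943, p(52)=281589, p(53)=329931, p(54)=386155, p(55)=451276, p(56)=526823, p(57)=614154, p(58)=715220, p(59)=831820, p(60)=966467, p(61)=1121505, p(62)=1300156, p(63)=1505499, p(64)=1741630, p(65)=2012558, p(66)=2323520, p(67)=2679689, p(68)=3087735, p(69)=3554345, p(70)=4087968, p(71)=4697205, p(72)=5392783, p(73)=6185689, p(74)=7089500, p(75)=8118264, p(76)=9289091, p(77)=10619863, p(78)=12132164, p(79)=13848650, p(80)=15796476, p(81)=18004327, p(82)=20506255, p(83)=23338469, p(84)=26543660, p(85)=30167357, p(86)=34262962, p(87)=38887673, p(88)=44108109, p(89)=49995925, p(90)=56634173, p(91)=64112359, p(92)=72533807, p(93)=82010177, p(94)=92669720, p(95)=104651419, p(96)=118114304, p(97)=133230930, p(98)=150198136, p(99)=169229875, p(100)=190569292, p(101)=214481126, p(102)=241265379, p(103)=271248950, p(104)=304801365, p(105)=342325709, p(106)=384276336, p(107)=431149389, p(108)=483502844, p(109)=541946240, p(110)=607163746, p(111)=679903203, p(112)=761002156, p(113)=851376628, p(114)=952050665, p(115)=1064144451, p(116)=1188908248, p(117)=1327710076, p(118)=1482074143, p(119)=1653668665, p(120)=1844349560, p(121)=2056148051, p(122)=2291320912, p(123)=2552338241, p(124)=2841940500, p(125)=3163127352, p(126)=3519222692, p(127)=3913864295, p(128)=4351078600, p(129)=4835271870.
Final step: p(130) = p(129) + p(128) - p(125) - p(123) + p(118) + p(115) - p(108) - p(104) + p(95) + p(90) - p(79) - p(73) + p(60) + p(53) - p(38) - p(30) + p(13) + p(4)
= 4835271870 + 4351078600 - 3163127352 - 2552338241 + 1482074143 + 1064144451 - 483502844 - 304801365 + 104651419 + 56634173 - 13848650 - 6185689 + 966467 + 329931 - 26015 - 5604 + 101 + 5
= 5371315400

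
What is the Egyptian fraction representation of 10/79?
1/8 + 1/632

Greedy algorithm:
10/79: ceiling(79/10) = 8, use 1/8
1/632: ceiling(632/1) = 632, use 1/632
Result: 10/79 = 1/8 + 1/632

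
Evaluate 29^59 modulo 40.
29

Repeated squaring. Binary of 59 = 111011.
29^1 ≡ 29 (mod 40); 29^2 ≡ 1 (mod 40); 29^4 ≡ 1 (mod 40); 29^8 ≡ 1 (mod 40); 29^16 ≡ 1 (mod 40); 29^32 ≡ 1 (mod 40)
29^59 = 29^1 × 29^2 × 29^8 × 29^16 × 29^32 ≡ 29 (mod 40)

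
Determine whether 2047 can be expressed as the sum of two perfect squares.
Not possible

Factorization: 2047 = 23 × 89
By Fermat: n is sum of two squares iff every prime p ≡ 3 (mod 4) appears to even power.
Prime(s) ≡ 3 (mod 4) with odd exponent: [(23, 1)]
Therefore 2047 cannot be expressed as a² + b².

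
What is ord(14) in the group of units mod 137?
34

137 is prime, so ord(14) divides φ(137) = 136.
Divisors of 136: 1, 2, 4, 8, 17, 34, 68, 136.
Repeated squaring: 14^1 ≡ 14, 14^2 ≡ 59, 14^4 ≡ 56, 14^8 ≡ 122, 14^16 ≡ 88, 14^32 ≡ 72, 14^64 ≡ 115, 14^128 ≡ 73 (mod 137).
Test 14^d mod 137 for each divisor d in increasing order:
14^1 ≡ 14
14^2 ≡ 59
14^4 ≡ 56
14^8 ≡ 122
14^17 = 14^16·14^1 ≡ 136
14^34 = 14^32·14^2 ≡ 1  ← first divisor giving 1
The order is 34.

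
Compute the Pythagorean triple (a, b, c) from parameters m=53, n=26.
(2133, 2756, 3485)

Euclid's formula: a = m² - n², b = 2mn, c = m² + n²
m = 53, n = 26
a = 53² - 26² = 2809 - 676 = 2133
b = 2 × 53 × 26 = 2756
c = 53² + 26² = 2809 + 676 = 3485
Verification: 2133² + 2756² = 4549689 + 7595536 = 12145225 = 3485² ✓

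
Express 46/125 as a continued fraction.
[0; 2, 1, 2, 1, 1, 6]

Euclidean algorithm steps:
46 = 0 × 125 + 46
125 = 2 × 46 + 33
46 = 1 × 33 + 13
33 = 2 × 13 + 7
13 = 1 × 7 + 6
7 = 1 × 6 + 1
6 = 6 × 1 + 0
Continued fraction: [0; 2, 1, 2, 1, 1, 6]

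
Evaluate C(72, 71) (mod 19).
15

Using Lucas' theorem:
Write n=72 and k=71 in base 19:
n in base 19: [3, 15]
k in base 19: [3, 14]
C(72,71) mod 19 = ∏ C(n_i, k_i) mod 19
Digit binomials (mod 19): C(3,3) = 1; C(15,14) = 15
Product: 1 × 15 = 15 ≡ 15 (mod 19)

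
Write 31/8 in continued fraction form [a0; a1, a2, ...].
[3; 1, 7]

Euclidean algorithm steps:
31 = 3 × 8 + 7
8 = 1 × 7 + 1
7 = 7 × 1 + 0
Continued fraction: [3; 1, 7]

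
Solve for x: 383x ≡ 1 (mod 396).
335

gcd(383, 396) = 1, so the inverse exists.
Extended Euclidean algorithm on (396, 383):
396 = 1 × 383 + 13  ⟹  13 = (1)·396 + (-1)·383
383 = 29 × 13 + 6  ⟹  6 = (-29)·396 + (30)·383
13 = 2 × 6 + 1  ⟹  1 = (59)·396 + (-61)·383
So (-61)·383 ≡ 1 (mod 396), i.e. 383^(-1) ≡ -61 ≡ 335 (mod 396).
Check: 383 × 335 = 128305 ≡ 1 (mod 396)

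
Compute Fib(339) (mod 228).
2

Matrix identity: Q^n = [[F_(n+1), F_n], [F_n, F_(n-1)]] with Q = [[1,1],[1,0]].
n = 339 = 101010011₂. Square-and-multiply, entries mod 228:
Q^1 = [[1,1],[1,0]]
Q^2 = (Q^1)² = [[2,1],[1,1]]
Q^5 = (Q^2)²·Q = [[8,5],[5,3]]
Q^10 = (Q^5)² = [[89,55],[55,34]]
Q^21 = (Q^10)²·Q = [[155,2],[2,153]]
Q^42 = (Q^21)² = [[89,160],[160,157]]
Q^84 = (Q^42)² = [[5,144],[144,89]]
Q^169 = (Q^84)²·Q = [[97,13],[13,84]]
Q^339 = (Q^169)²·Q = [[75,2],[2,73]]
F_339 mod 228 = Q^339[0][1] = 2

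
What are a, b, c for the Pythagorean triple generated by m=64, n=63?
(127, 8064, 8065)

Euclid's formula: a = m² - n², b = 2mn, c = m² + n²
m = 64, n = 63
a = 64² - 63² = 4096 - 3969 = 127
b = 2 × 64 × 63 = 8064
c = 64² + 63² = 4096 + 3969 = 8065
Verification: 127² + 8064² = 16129 + 65028096 = 65044225 = 8065² ✓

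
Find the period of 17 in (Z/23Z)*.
22

23 is prime, so ord(17) divides φ(23) = 22.
Divisors of 22: 1, 2, 11, 22.
Repeated squaring: 17^1 ≡ 17, 17^2 ≡ 13, 17^4 ≡ 8, 17^8 ≡ 18, 17^16 ≡ 2 (mod 23).
Test 17^d mod 23 for each divisor d in increasing order:
17^1 ≡ 17
17^2 ≡ 13
17^11 = 17^8·17^2·17^1 ≡ 22
17^22 = 17^16·17^4·17^2 ≡ 1  ← first divisor giving 1
The order is 22.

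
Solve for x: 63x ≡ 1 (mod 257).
102

gcd(63, 257) = 1, so the inverse exists.
Extended Euclidean algorithm on (257, 63):
257 = 4 × 63 + 5  ⟹  5 = (1)·257 + (-4)·63
63 = 12 × 5 + 3  ⟹  3 = (-12)·257 + (49)·63
5 = 1 × 3 + 2  ⟹  2 = (13)·257 + (-53)·63
3 = 1 × 2 + 1  ⟹  1 = (-25)·257 + (102)·63
So (102)·63 ≡ 1 (mod 257), i.e. 63^(-1) ≡ 102 (mod 257).
Check: 63 × 102 = 6426 ≡ 1 (mod 257)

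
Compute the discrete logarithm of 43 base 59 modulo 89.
15

Baby-step giant-step with step n = ⌈√89⌉ = 10.
Baby steps 59^j mod 89 (j:value) for j=0..9: 0:1, 1:59, 2:10, 3:56, 4:11, 5:26, 6:21, 7:82, 8:32, 9:19.
Giant-step multiplier: 59^(-10) ≡ 59^(88-10) = 59^78 ≡ 42 (mod 89).
Giant steps γ_i = 43·42^i mod 89: γ_0=43, γ_1=26 (in table at j=5).
x = i·n + j = 1·10 + 5 = 15.
Check: 59^15 ≡ 43 (mod 89).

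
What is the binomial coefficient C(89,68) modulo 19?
8

Using Lucas' theorem:
Write n=89 and k=68 in base 19:
n in base 19: [4, 13]
k in base 19: [3, 11]
C(89,68) mod 19 = ∏ C(n_i, k_i) mod 19
Digit binomials (mod 19): C(4,3) = 4; C(13,11) = 78 ≡ 2
Product: 4 × 2 = 8 ≡ 8 (mod 19)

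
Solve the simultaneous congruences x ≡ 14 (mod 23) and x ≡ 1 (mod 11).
221

Using Chinese Remainder Theorem:
M = 23 × 11 = 253
M1 = 11, M2 = 23
y1 = 11^(-1) mod 23 = 21
y2 = 23^(-1) mod 11 = 1
x = (14×11×21 + 1×23×1) mod 253 = 221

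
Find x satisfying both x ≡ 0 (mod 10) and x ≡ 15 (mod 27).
150

Using Chinese Remainder Theorem:
M = 10 × 27 = 270
M1 = 27, M2 = 10
y1 = 27^(-1) mod 10 = 3
y2 = 10^(-1) mod 27 = 19
x = (0×27×3 + 15×10×19) mod 270 = 150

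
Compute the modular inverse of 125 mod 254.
63

gcd(125, 254) = 1, so the inverse exists.
Extended Euclidean algorithm on (254, 125):
254 = 2 × 125 + 4  ⟹  4 = (1)·254 + (-2)·125
125 = 31 × 4 + 1  ⟹  1 = (-31)·254 + (63)·125
So (63)·125 ≡ 1 (mod 254), i.e. 125^(-1) ≡ 63 (mod 254).
Check: 125 × 63 = 7875 ≡ 1 (mod 254)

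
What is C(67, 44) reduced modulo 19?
3

Using Lucas' theorem:
Write n=67 and k=44 in base 19:
n in base 19: [3, 10]
k in base 19: [2, 6]
C(67,44) mod 19 = ∏ C(n_i, k_i) mod 19
Digit binomials (mod 19): C(3,2) = 3; C(10,6) = 210 ≡ 1
Product: 3 × 1 = 3 ≡ 3 (mod 19)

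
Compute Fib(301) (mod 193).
16

Matrix identity: Q^n = [[F_(n+1), F_n], [F_n, F_(n-1)]] with Q = [[1,1],[1,0]].
n = 301 = 100101101₂. Square-and-multiply, entries mod 193:
Q^1 = [[1,1],[1,0]]
Q^2 = (Q^1)² = [[2,1],[1,1]]
Q^4 = (Q^2)² = [[5,3],[3,2]]
Q^9 = (Q^4)²·Q = [[55,34],[34,21]]
Q^18 = (Q^9)² = [[128,75],[75,53]]
Q^37 = (Q^18)²·Q = [[72,7],[7,65]]
Q^75 = (Q^37)²·Q = [[16,22],[22,187]]
Q^150 = (Q^75)² = [[161,27],[27,134]]
Q^301 = (Q^150)²·Q = [[68,16],[16,52]]
F_301 mod 193 = Q^301[0][1] = 16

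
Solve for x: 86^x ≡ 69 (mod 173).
39

Baby-step giant-step with step n = ⌈√173⌉ = 14.
Baby steps 86^j mod 173 (j:value) for j=0..13: 0:1, 1:86, 2:130, 3:108, 4:119, 5:27, 6:73, 7:50, 8:148, 9:99, 10:37, 11:68, 12:139, 13:17.
Giant-step multiplier: 86^(-14) ≡ 86^(172-14) = 86^158 ≡ 122 (mod 173).
Giant steps γ_i = 69·122^i mod 173: γ_0=69, γ_1=114, γ_2=68 (in table at j=11).
x = i·n + j = 2·14 + 11 = 39.
Check: 86^39 ≡ 69 (mod 173).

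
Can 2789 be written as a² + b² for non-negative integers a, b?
17² + 50² (a=17, b=50)

Factorization: 2789 = 2789
By Fermat: n is sum of two squares iff every prime p ≡ 3 (mod 4) appears to even power.
All primes ≡ 3 (mod 4) appear to even power.
Search a = 0, 1, 2, … for 2789 - a² a perfect square: first hit at a = 17: 2789 - 289 = 2500 = 50².
2789 = 17² + 50² = 289 + 2500 ✓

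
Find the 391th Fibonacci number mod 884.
209

Matrix identity: Q^n = [[F_(n+1), F_n], [F_n, F_(n-1)]] with Q = [[1,1],[1,0]].
n = 391 = 110000111₂. Square-and-multiply, entries mod 884:
Q^1 = [[1,1],[1,0]]
Q^3 = (Q^1)²·Q = [[3,2],[2,1]]
Q^6 = (Q^3)² = [[13,8],[8,5]]
Q^12 = (Q^6)² = [[233,144],[144,89]]
Q^24 = (Q^12)² = [[769,400],[400,369]]
Q^48 = (Q^24)² = [[845,824],[824,21]]
Q^97 = (Q^48)²·Q = [[13,701],[701,196]]
Q^195 = (Q^97)²·Q = [[715,66],[66,649]]
Q^391 = (Q^195)²·Q = [[65,209],[209,740]]
F_391 mod 884 = Q^391[0][1] = 209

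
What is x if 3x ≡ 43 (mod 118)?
x ≡ 93 (mod 118)

gcd(3, 118) = 1, which divides 43, so solutions exist.
Find 3^(-1) mod 118 by the extended Euclidean algorithm:
118 = 39 × 3 + 1  ⟹  1 = (1)·118 + (-39)·3
So (-39)·3 ≡ 1 (mod 118), i.e. 3^(-1) ≡ -39 ≡ 79 (mod 118).
x ≡ 79 × 43 = 3397 ≡ 93 (mod 118).
Check: 3 × 93 = 279 ≡ 43 (mod 118).
Unique solution: x ≡ 93 (mod 118)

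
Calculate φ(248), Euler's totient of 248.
120

248 = 2^3 × 31
φ(n) = n × ∏(1 - 1/p) for each prime p dividing n
φ(248) = 248 × (1 - 1/2) × (1 - 1/31) = 120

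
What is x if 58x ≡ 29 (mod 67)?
x ≡ 34 (mod 67)

gcd(58, 67) = 1, which divides 29, so solutions exist.
Find 58^(-1) mod 67 by the extended Euclidean algorithm:
67 = 1 × 58 + 9  ⟹  9 = (1)·67 + (-1)·58
58 = 6 × 9 + 4  ⟹  4 = (-6)·67 + (7)·58
9 = 2 × 4 + 1  ⟹  1 = (13)·67 + (-15)·58
So (-15)·58 ≡ 1 (mod 67), i.e. 58^(-1) ≡ -15 ≡ 52 (mod 67).
x ≡ 52 × 29 = 1508 ≡ 34 (mod 67).
Check: 58 × 34 = 1972 ≡ 29 (mod 67).
Unique solution: x ≡ 34 (mod 67)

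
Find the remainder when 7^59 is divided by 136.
31

Repeated squaring. Binary of 59 = 111011.
7^1 ≡ 7 (mod 136); 7^2 ≡ 49 (mod 136); 7^4 ≡ 89 (mod 136); 7^8 ≡ 33 (mod 136); 7^16 ≡ 1 (mod 136); 7^32 ≡ 1 (mod 136)
7^59 = 7^1 × 7^2 × 7^8 × 7^16 × 7^32 ≡ 31 (mod 136)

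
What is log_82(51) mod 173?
96

Baby-step giant-step with step n = ⌈√173⌉ = 14.
Baby steps 82^j mod 173 (j:value) for j=0..13: 0:1, 1:82, 2:150, 3:17, 4:10, 5:128, 6:116, 7:170, 8:100, 9:69, 10:122, 11:143, 12:135, 13:171.
Giant-step multiplier: 82^(-14) ≡ 82^(172-14) = 82^158 ≡ 77 (mod 173).
Giant steps γ_i = 51·77^i mod 173: γ_0=51, γ_1=121, γ_2=148, γ_3=151, γ_4=36, γ_5=4, γ_6=135 (in table at j=12).
x = i·n + j = 6·14 + 12 = 96.
Check: 82^96 ≡ 51 (mod 173).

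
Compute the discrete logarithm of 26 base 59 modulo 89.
5

Baby-step giant-step with step n = ⌈√89⌉ = 10.
Baby steps 59^j mod 89 (j:value) for j=0..9: 0:1, 1:59, 2:10, 3:56, 4:11, 5:26, 6:21, 7:82, 8:32, 9:19.
h = 26 is already in the table at j=5, so x = 5.
Check: 59^5 ≡ 26 (mod 89).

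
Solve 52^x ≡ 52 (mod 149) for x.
1

Baby-step giant-step with step n = ⌈√149⌉ = 13.
Baby steps 52^j mod 149 (j:value) for j=0..12: 0:1, 1:52, 2:22, 3:101, 4:37, 5:136, 6:69, 7:12, 8:28, 9:115, 10:20, 11:146, 12:142.
h = 52 is already in the table at j=1, so x = 1.
Check: 52^1 ≡ 52 (mod 149).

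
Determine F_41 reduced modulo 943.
657

Matrix identity: Q^n = [[F_(n+1), F_n], [F_n, F_(n-1)]] with Q = [[1,1],[1,0]].
n = 41 = 101001₂. Square-and-multiply, entries mod 943:
Q^1 = [[1,1],[1,0]]
Q^2 = (Q^1)² = [[2,1],[1,1]]
Q^5 = (Q^2)²·Q = [[8,5],[5,3]]
Q^10 = (Q^5)² = [[89,55],[55,34]]
Q^20 = (Q^10)² = [[573,164],[164,409]]
Q^41 = (Q^20)²·Q = [[452,657],[657,738]]
F_41 mod 943 = Q^41[0][1] = 657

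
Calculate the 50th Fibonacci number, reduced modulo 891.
352

Matrix identity: Q^n = [[F_(n+1), F_n], [F_n, F_(n-1)]] with Q = [[1,1],[1,0]].
n = 50 = 110010₂. Square-and-multiply, entries mod 891:
Q^1 = [[1,1],[1,0]]
Q^3 = (Q^1)²·Q = [[3,2],[2,1]]
Q^6 = (Q^3)² = [[13,8],[8,5]]
Q^12 = (Q^6)² = [[233,144],[144,89]]
Q^25 = (Q^12)²·Q = [[217,181],[181,36]]
Q^50 = (Q^25)² = [[551,352],[352,199]]
F_50 mod 891 = Q^50[0][1] = 352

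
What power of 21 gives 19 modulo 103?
92

Baby-step giant-step with step n = ⌈√103⌉ = 11.
Baby steps 21^j mod 103 (j:value) for j=0..10: 0:1, 1:21, 2:29, 3:94, 4:17, 5:48, 6:81, 7:53, 8:83, 9:95, 10:38.
Giant-step multiplier: 21^(-11) ≡ 21^(102-11) = 21^91 ≡ 99 (mod 103).
Giant steps γ_i = 19·99^i mod 103: γ_0=19, γ_1=27, γ_2=98, γ_3=20, γ_4=23, γ_5=11, γ_6=59, γ_7=73, γ_8=17 (in table at j=4).
x = i·n + j = 8·11 + 4 = 92.
Check: 21^92 ≡ 19 (mod 103).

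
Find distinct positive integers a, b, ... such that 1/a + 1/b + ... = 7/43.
1/7 + 1/51 + 1/3071 + 1/11785731 + 1/185204595153417

Greedy algorithm:
7/43: ceiling(43/7) = 7, use 1/7
6/301: ceiling(301/6) = 51, use 1/51
5/15351: ceiling(15351/5) = 3071, use 1/3071
4/47142921: ceiling(47142921/4) = 11785731, use 1/11785731
1/185204595153417: ceiling(185204595153417/1) = 185204595153417, use 1/185204595153417
Result: 7/43 = 1/7 + 1/51 + 1/3071 + 1/11785731 + 1/185204595153417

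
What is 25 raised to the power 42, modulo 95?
30

Repeated squaring. Binary of 42 = 101010.
25^1 ≡ 25 (mod 95); 25^2 ≡ 55 (mod 95); 25^4 ≡ 80 (mod 95); 25^8 ≡ 35 (mod 95); 25^16 ≡ 85 (mod 95); 25^32 ≡ 5 (mod 95)
25^42 = 25^2 × 25^8 × 25^32 ≡ 30 (mod 95)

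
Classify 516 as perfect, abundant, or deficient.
abundant

Proper divisors of 516: sum = 1 + 2 + 3 + 4 + 6 + 12 + 43 + 86 + 129 + 172 + 258 = 716
Since 716 > 516, 516 is abundant.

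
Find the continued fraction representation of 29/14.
[2; 14]

Euclidean algorithm steps:
29 = 2 × 14 + 1
14 = 14 × 1 + 0
Continued fraction: [2; 14]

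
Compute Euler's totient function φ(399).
216

399 = 3 × 7 × 19
φ(n) = n × ∏(1 - 1/p) for each prime p dividing n
φ(399) = 399 × (1 - 1/3) × (1 - 1/7) × (1 - 1/19) = 216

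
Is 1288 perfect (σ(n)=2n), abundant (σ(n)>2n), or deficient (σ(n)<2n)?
abundant

Proper divisors of 1288: sum = 1 + 2 + 4 + 7 + 8 + 14 + 23 + 28 + 46 + 56 + 92 + 161 + 184 + 322 + 644 = 1592
Since 1592 > 1288, 1288 is abundant.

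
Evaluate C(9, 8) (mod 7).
2

Using Lucas' theorem:
Write n=9 and k=8 in base 7:
n in base 7: [1, 2]
k in base 7: [1, 1]
C(9,8) mod 7 = ∏ C(n_i, k_i) mod 7
Digit binomials (mod 7): C(1,1) = 1; C(2,1) = 2
Product: 1 × 2 = 2 ≡ 2 (mod 7)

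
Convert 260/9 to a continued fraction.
[28; 1, 8]

Euclidean algorithm steps:
260 = 28 × 9 + 8
9 = 1 × 8 + 1
8 = 8 × 1 + 0
Continued fraction: [28; 1, 8]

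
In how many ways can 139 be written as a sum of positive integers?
13610949895

p(n) counts ways to write n as a sum of positive integers (order ignored).
Euler's pentagonal recurrence: p(k) = p(k-1) + p(k-2) - p(k-5) - p(k-7) + p(k-12) + p(k-15) - ... (offsets j(3j∓1)/2, signs ++--, p(0)=1, p(<0)=0).
DP table for k = 0..138: p(0)=1, p(1)=1, p(2)=2, p(3)=3, p(4)=5, p(5)=7, p(6)=11, p(7)=15, p(8)=22, p(9)=30, p(10)=42, p(11)=56, p(12)=77, p(13)=101, p(14)=135, p(15)=176, p(16)=231, p(17)=297, p(18)=385, p(19)=490, p(20)=627, p(21)=792, p(22)=1002, p(23)=1255, p(24)=1575, p(25)=1958, p(26)=2436, p(27)=3010, p(28)=3718, p(29)=4565, p(30)=5604, p(31)=6842, p(32)=8349, p(33)=10143, p(34)=12310, p(35)=14883, p(36)=17977, p(37)=21637, p(38)=26015, p(39)=31185, p(40)=37338, p(41)=44583, p(42)=53174, p(43)=63261, p(44)=75175, p(45)=89134, p(46)=105558, p(47)=124754, p(48)=147273, p(49)=173525, p(50)=204226, p(51)=239943, p(52)=281589, p(53)=329931, p(54)=386155, p(55)=451276, p(56)=526823, p(57)=614154, p(58)=715220, p(59)=831820, p(60)=966467, p(61)=1121505, p(62)=1300156, p(63)=1505499, p(64)=1741630, p(65)=2012558, p(66)=2323520, p(67)=2679689, p(68)=3087735, p(69)=3554345, p(70)=4087968, p(71)=4697205, p(72)=5392783, p(73)=6185689, p(74)=7089500, p(75)=8118264, p(76)=9289091, p(77)=10619863, p(78)=12132164, p(79)=13848650, p(80)=15796476, p(81)=18004327, p(82)=20506255, p(83)=23338469, p(84)=26543660, p(85)=30167357, p(86)=34262962, p(87)=38887673, p(88)=44108109, p(89)=49995925, p(90)=56634173, p(91)=64112359, p(92)=72533807, p(93)=82010177, p(94)=92669720, p(95)=104651419, p(96)=118114304, p(97)=133230930, p(98)=150198136, p(99)=169229875, p(100)=190569292, p(101)=214481126, p(102)=241265379, p(103)=271248950, p(104)=304801365, p(105)=342325709, p(106)=384276336, p(107)=431149389, p(108)=483502844, p(109)=541946240, p(110)=607163746, p(111)=679903203, p(112)=761002156, p(113)=851376628, p(114)=952050665, p(115)=1064144451, p(116)=1188908248, p(117)=1327710076, p(118)=1482074143, p(119)=1653668665, p(120)=1844349560, p(121)=2056148051, p(122)=2291320912, p(123)=2552338241, p(124)=2841940500, p(125)=3163127352, p(126)=3519222692, p(127)=3913864295, p(128)=4351078600, p(129)=4835271870, p(130)=5371315400, p(131)=5964539504, p(132)=6620830889, p(133)=7346629512, p(134)=8149040695, p(135)=9035836076, p(136)=10015581680, p(137)=11097645016, p(138)=12292341831.
Final step: p(139) = p(138) + p(137) - p(134) - p(132) + p(127) + p(124) - p(117) - p(113) + p(104) + p(99) - p(88) - p(82) + p(69) + p(62) - p(47) - p(39) + p(22) + p(13)
= 12292341831 + 11097645016 - 8149040695 - 6620830889 + 3913864295 + 2841940500 - 1327710076 - 851376628 + 304801365 + 169229875 - 44108109 - 20506255 + 3554345 + 1300156 - 124754 - 31185 + 1002 + 101
= 13610949895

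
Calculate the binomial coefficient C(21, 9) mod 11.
10

Using Lucas' theorem:
Write n=21 and k=9 in base 11:
n in base 11: [1, 10]
k in base 11: [0, 9]
C(21,9) mod 11 = ∏ C(n_i, k_i) mod 11
Digit binomials (mod 11): C(1,0) = 1; C(10,9) = 10
Product: 1 × 10 = 10 ≡ 10 (mod 11)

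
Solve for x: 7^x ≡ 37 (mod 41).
8

Baby-step giant-step with step n = ⌈√41⌉ = 7.
Baby steps 7^j mod 41 (j:value) for j=0..6: 0:1, 1:7, 2:8, 3:15, 4:23, 5:38, 6:20.
Giant-step multiplier: 7^(-7) ≡ 7^(40-7) = 7^33 ≡ 29 (mod 41).
Giant steps γ_i = 37·29^i mod 41: γ_0=37, γ_1=7 (in table at j=1).
x = i·n + j = 1·7 + 1 = 8.
Check: 7^8 ≡ 37 (mod 41).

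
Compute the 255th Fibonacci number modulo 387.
34

Matrix identity: Q^n = [[F_(n+1), F_n], [F_n, F_(n-1)]] with Q = [[1,1],[1,0]].
n = 255 = 11111111₂. Square-and-multiply, entries mod 387:
Q^1 = [[1,1],[1,0]]
Q^3 = (Q^1)²·Q = [[3,2],[2,1]]
Q^7 = (Q^3)²·Q = [[21,13],[13,8]]
Q^15 = (Q^7)²·Q = [[213,223],[223,377]]
Q^31 = (Q^15)²·Q = [[273,283],[283,377]]
Q^63 = (Q^31)²·Q = [[330,205],[205,125]]
Q^127 = (Q^63)²·Q = [[3,382],[382,8]]
Q^255 = (Q^127)²·Q = [[366,34],[34,332]]
F_255 mod 387 = Q^255[0][1] = 34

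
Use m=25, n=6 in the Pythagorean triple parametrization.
(589, 300, 661)

Euclid's formula: a = m² - n², b = 2mn, c = m² + n²
m = 25, n = 6
a = 25² - 6² = 625 - 36 = 589
b = 2 × 25 × 6 = 300
c = 25² + 6² = 625 + 36 = 661
Verification: 589² + 300² = 346921 + 90000 = 436921 = 661² ✓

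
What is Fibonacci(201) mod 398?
2

Matrix identity: Q^n = [[F_(n+1), F_n], [F_n, F_(n-1)]] with Q = [[1,1],[1,0]].
n = 201 = 11001001₂. Square-and-multiply, entries mod 398:
Q^1 = [[1,1],[1,0]]
Q^3 = (Q^1)²·Q = [[3,2],[2,1]]
Q^6 = (Q^3)² = [[13,8],[8,5]]
Q^12 = (Q^6)² = [[233,144],[144,89]]
Q^25 = (Q^12)²·Q = [[3,201],[201,200]]
Q^50 = (Q^25)² = [[212,207],[207,5]]
Q^100 = (Q^50)² = [[233,343],[343,288]]
Q^201 = (Q^100)²·Q = [[3,2],[2,1]]
F_201 mod 398 = Q^201[0][1] = 2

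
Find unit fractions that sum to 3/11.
1/4 + 1/44

Greedy algorithm:
3/11: ceiling(11/3) = 4, use 1/4
1/44: ceiling(44/1) = 44, use 1/44
Result: 3/11 = 1/4 + 1/44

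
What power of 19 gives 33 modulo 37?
16

Baby-step giant-step with step n = ⌈√37⌉ = 7.
Baby steps 19^j mod 37 (j:value) for j=0..6: 0:1, 1:19, 2:28, 3:14, 4:7, 5:22, 6:11.
Giant-step multiplier: 19^(-7) ≡ 19^(36-7) = 19^29 ≡ 17 (mod 37).
Giant steps γ_i = 33·17^i mod 37: γ_0=33, γ_1=6, γ_2=28 (in table at j=2).
x = i·n + j = 2·7 + 2 = 16.
Check: 19^16 ≡ 33 (mod 37).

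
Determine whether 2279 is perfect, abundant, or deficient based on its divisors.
deficient

Proper divisors of 2279: sum = 1 + 43 + 53 = 97
Since 97 < 2279, 2279 is deficient.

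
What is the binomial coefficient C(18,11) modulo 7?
2

Using Lucas' theorem:
Write n=18 and k=11 in base 7:
n in base 7: [2, 4]
k in base 7: [1, 4]
C(18,11) mod 7 = ∏ C(n_i, k_i) mod 7
Digit binomials (mod 7): C(2,1) = 2; C(4,4) = 1
Product: 2 × 1 = 2 ≡ 2 (mod 7)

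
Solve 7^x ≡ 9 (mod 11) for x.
8

Baby-step giant-step with step n = ⌈√11⌉ = 4.
Baby steps 7^j mod 11 (j:value) for j=0..3: 0:1, 1:7, 2:5, 3:2.
Giant-step multiplier: 7^(-4) ≡ 7^(10-4) = 7^6 ≡ 4 (mod 11).
Giant steps γ_i = 9·4^i mod 11: γ_0=9, γ_1=3, γ_2=1 (in table at j=0).
x = i·n + j = 2·4 + 0 = 8.
Check: 7^8 ≡ 9 (mod 11).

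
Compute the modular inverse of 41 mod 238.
209

gcd(41, 238) = 1, so the inverse exists.
Extended Euclidean algorithm on (238, 41):
238 = 5 × 41 + 33  ⟹  33 = (1)·238 + (-5)·41
41 = 1 × 33 + 8  ⟹  8 = (-1)·238 + (6)·41
33 = 4 × 8 + 1  ⟹  1 = (5)·238 + (-29)·41
So (-29)·41 ≡ 1 (mod 238), i.e. 41^(-1) ≡ -29 ≡ 209 (mod 238).
Check: 41 × 209 = 8569 ≡ 1 (mod 238)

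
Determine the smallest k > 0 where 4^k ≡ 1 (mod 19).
9

19 is prime, so ord(4) divides φ(19) = 18.
Divisors of 18: 1, 2, 3, 6, 9, 18.
Repeated squaring: 4^1 ≡ 4, 4^2 ≡ 16, 4^4 ≡ 9, 4^8 ≡ 5, 4^16 ≡ 6 (mod 19).
Test 4^d mod 19 for each divisor d in increasing order:
4^1 ≡ 4
4^2 ≡ 16
4^3 = 4^2·4^1 ≡ 7
4^6 = 4^4·4^2 ≡ 11
4^9 = 4^8·4^1 ≡ 1  ← first divisor giving 1
The order is 9.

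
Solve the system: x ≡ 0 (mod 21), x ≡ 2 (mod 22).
420

Using Chinese Remainder Theorem:
M = 21 × 22 = 462
M1 = 22, M2 = 21
y1 = 22^(-1) mod 21 = 1
y2 = 21^(-1) mod 22 = 21
x = (0×22×1 + 2×21×21) mod 462 = 420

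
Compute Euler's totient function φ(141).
92

141 = 3 × 47
φ(n) = n × ∏(1 - 1/p) for each prime p dividing n
φ(141) = 141 × (1 - 1/3) × (1 - 1/47) = 92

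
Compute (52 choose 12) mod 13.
0

Using Lucas' theorem:
Write n=52 and k=12 in base 13:
n in base 13: [4, 0]
k in base 13: [0, 12]
C(52,12) mod 13 = ∏ C(n_i, k_i) mod 13
Digit binomials (mod 13): C(4,0) = 1; C(0,12) = 0 (k_i > n_i)
Product: 1 × 0 = 0 ≡ 0 (mod 13)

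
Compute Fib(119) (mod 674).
605

Matrix identity: Q^n = [[F_(n+1), F_n], [F_n, F_(n-1)]] with Q = [[1,1],[1,0]].
n = 119 = 1110111₂. Square-and-multiply, entries mod 674:
Q^1 = [[1,1],[1,0]]
Q^3 = (Q^1)²·Q = [[3,2],[2,1]]
Q^7 = (Q^3)²·Q = [[21,13],[13,8]]
Q^14 = (Q^7)² = [[610,377],[377,233]]
Q^29 = (Q^14)²·Q = [[324,641],[641,357]]
Q^59 = (Q^29)²·Q = [[16,247],[247,443]]
Q^119 = (Q^59)²·Q = [[72,605],[605,141]]
F_119 mod 674 = Q^119[0][1] = 605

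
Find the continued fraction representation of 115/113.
[1; 56, 2]

Euclidean algorithm steps:
115 = 1 × 113 + 2
113 = 56 × 2 + 1
2 = 2 × 1 + 0
Continued fraction: [1; 56, 2]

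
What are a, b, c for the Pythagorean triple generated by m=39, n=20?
(1121, 1560, 1921)

Euclid's formula: a = m² - n², b = 2mn, c = m² + n²
m = 39, n = 20
a = 39² - 20² = 1521 - 400 = 1121
b = 2 × 39 × 20 = 1560
c = 39² + 20² = 1521 + 400 = 1921
Verification: 1121² + 1560² = 1256641 + 2433600 = 3690241 = 1921² ✓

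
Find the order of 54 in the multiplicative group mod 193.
96

193 is prime, so ord(54) divides φ(193) = 192.
Divisors of 192: 1, 2, 3, 4, 6, 8, 12, 16, 24, 32, 48, 64, 96, 192.
Repeated squaring: 54^1 ≡ 54, 54^2 ≡ 21, 54^4 ≡ 55, 54^8 ≡ 130, 54^16 ≡ 109, 54^32 ≡ 108, 54^64 ≡ 84, 54^128 ≡ 108 (mod 193).
Test 54^d mod 193 for each divisor d in increasing order:
54^1 ≡ 54
54^2 ≡ 21
54^3 = 54^2·54^1 ≡ 169
54^4 ≡ 55
54^6 = 54^4·54^2 ≡ 190
54^8 ≡ 130
54^12 = 54^8·54^4 ≡ 9
54^16 ≡ 109
54^24 = 54^16·54^8 ≡ 81
54^32 ≡ 108
54^48 = 54^32·54^16 ≡ 192
54^64 ≡ 84
54^96 = 54^64·54^32 ≡ 1  ← first divisor giving 1
The order is 96.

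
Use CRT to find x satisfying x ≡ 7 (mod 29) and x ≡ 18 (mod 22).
326

Using Chinese Remainder Theorem:
M = 29 × 22 = 638
M1 = 22, M2 = 29
y1 = 22^(-1) mod 29 = 4
y2 = 29^(-1) mod 22 = 19
x = (7×22×4 + 18×29×19) mod 638 = 326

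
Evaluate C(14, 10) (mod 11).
0

Using Lucas' theorem:
Write n=14 and k=10 in base 11:
n in base 11: [1, 3]
k in base 11: [0, 10]
C(14,10) mod 11 = ∏ C(n_i, k_i) mod 11
Digit binomials (mod 11): C(1,0) = 1; C(3,10) = 0 (k_i > n_i)
Product: 1 × 0 = 0 ≡ 0 (mod 11)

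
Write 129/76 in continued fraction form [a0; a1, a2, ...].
[1; 1, 2, 3, 3, 2]

Euclidean algorithm steps:
129 = 1 × 76 + 53
76 = 1 × 53 + 23
53 = 2 × 23 + 7
23 = 3 × 7 + 2
7 = 3 × 2 + 1
2 = 2 × 1 + 0
Continued fraction: [1; 1, 2, 3, 3, 2]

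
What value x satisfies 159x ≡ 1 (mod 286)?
9

gcd(159, 286) = 1, so the inverse exists.
Extended Euclidean algorithm on (286, 159):
286 = 1 × 159 + 127  ⟹  127 = (1)·286 + (-1)·159
159 = 1 × 127 + 32  ⟹  32 = (-1)·286 + (2)·159
127 = 3 × 32 + 31  ⟹  31 = (4)·286 + (-7)·159
32 = 1 × 31 + 1  ⟹  1 = (-5)·286 + (9)·159
So (9)·159 ≡ 1 (mod 286), i.e. 159^(-1) ≡ 9 (mod 286).
Check: 159 × 9 = 1431 ≡ 1 (mod 286)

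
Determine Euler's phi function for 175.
120

175 = 5^2 × 7
φ(n) = n × ∏(1 - 1/p) for each prime p dividing n
φ(175) = 175 × (1 - 1/5) × (1 - 1/7) = 120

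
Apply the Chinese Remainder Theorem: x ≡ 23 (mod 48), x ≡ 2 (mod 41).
1847

Using Chinese Remainder Theorem:
M = 48 × 41 = 1968
M1 = 41, M2 = 48
y1 = 41^(-1) mod 48 = 41
y2 = 48^(-1) mod 41 = 6
x = (23×41×41 + 2×48×6) mod 1968 = 1847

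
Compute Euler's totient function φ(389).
388

389 = 389
φ(n) = n × ∏(1 - 1/p) for each prime p dividing n
φ(389) = 389 × (1 - 1/389) = 388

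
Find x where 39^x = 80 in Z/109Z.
8

Baby-step giant-step with step n = ⌈√109⌉ = 11.
Baby steps 39^j mod 109 (j:value) for j=0..10: 0:1, 1:39, 2:104, 3:23, 4:25, 5:103, 6:93, 7:30, 8:80, 9:68, 10:36.
h = 80 is already in the table at j=8, so x = 8.
Check: 39^8 ≡ 80 (mod 109).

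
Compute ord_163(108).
162

163 is prime, so ord(108) divides φ(163) = 162.
Divisors of 162: 1, 2, 3, 6, 9, 18, 27, 54, 81, 162.
Repeated squaring: 108^1 ≡ 108, 108^2 ≡ 91, 108^4 ≡ 131, 108^8 ≡ 46, 108^16 ≡ 160, 108^32 ≡ 9, 108^64 ≡ 81, 108^128 ≡ 41 (mod 163).
Test 108^d mod 163 for each divisor d in increasing order:
108^1 ≡ 108
108^2 ≡ 91
108^3 = 108^2·108^1 ≡ 48
108^6 = 108^4·108^2 ≡ 22
108^9 = 108^8·108^1 ≡ 78
108^18 = 108^16·108^2 ≡ 53
108^27 = 108^16·108^8·108^2·108^1 ≡ 59
108^54 = 108^32·108^16·108^4·108^2 ≡ 58
108^81 = 108^64·108^16·108^1 ≡ 162
108^162 = 108^128·108^32·108^2 ≡ 1  ← first divisor giving 1
The order is 162.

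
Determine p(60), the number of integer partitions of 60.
966467

p(n) counts ways to write n as a sum of positive integers (order ignored).
Euler's pentagonal recurrence: p(k) = p(k-1) + p(k-2) - p(k-5) - p(k-7) + p(k-12) + p(k-15) - ... (offsets j(3j∓1)/2, signs ++--, p(0)=1, p(<0)=0).
DP table for k = 0..59: p(0)=1, p(1)=1, p(2)=2, p(3)=3, p(4)=5, p(5)=7, p(6)=11, p(7)=15, p(8)=22, p(9)=30, p(10)=42, p(11)=56, p(12)=77, p(13)=101, p(14)=135, p(15)=176, p(16)=231, p(17)=297, p(18)=385, p(19)=490, p(20)=627, p(21)=792, p(22)=1002, p(23)=1255, p(24)=1575, p(25)=1958, p(26)=2436, p(27)=3010, p(28)=3718, p(29)=4565, p(30)=5604, p(31)=6842, p(32)=8349, p(33)=10143, p(34)=12310, p(35)=14883, p(36)=17977, p(37)=21637, p(38)=26015, p(39)=31185, p(40)=37338, p(41)=44583, p(42)=53174, p(43)=63261, p(44)=75175, p(45)=89134, p(46)=105558, p(47)=124754, p(48)=147273, p(49)=173525, p(50)=204226, p(51)=239943, p(52)=281589, p(53)=329931, p(54)=386155, p(55)=451276, p(56)=526823, p(57)=614154, p(58)=715220, p(59)=831820.
Final step: p(60) = p(59) + p(58) - p(55) - p(53) + p(48) + p(45) - p(38) - p(34) + p(25) + p(20) - p(9) - p(3)
= 831820 + 715220 - 451276 - 329931 + 147273 + 89134 - 26015 - 12310 + 1958 + 627 - 30 - 3
= 966467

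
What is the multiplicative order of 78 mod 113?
16

113 is prime, so ord(78) divides φ(113) = 112.
Divisors of 112: 1, 2, 4, 7, 8, 14, 16, 28, 56, 112.
Repeated squaring: 78^1 ≡ 78, 78^2 ≡ 95, 78^4 ≡ 98, 78^8 ≡ 112, 78^16 ≡ 1, 78^32 ≡ 1, 78^64 ≡ 1 (mod 113).
Test 78^d mod 113 for each divisor d in increasing order:
78^1 ≡ 78
78^2 ≡ 95
78^4 ≡ 98
78^7 = 78^4·78^2·78^1 ≡ 42
78^8 ≡ 112
78^14 = 78^8·78^4·78^2 ≡ 69
78^16 ≡ 1  ← first divisor giving 1
The order is 16.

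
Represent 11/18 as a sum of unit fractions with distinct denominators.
1/2 + 1/9

Greedy algorithm:
11/18: ceiling(18/11) = 2, use 1/2
1/9: ceiling(9/1) = 9, use 1/9
Result: 11/18 = 1/2 + 1/9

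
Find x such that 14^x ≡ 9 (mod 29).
18

Baby-step giant-step with step n = ⌈√29⌉ = 6.
Baby steps 14^j mod 29 (j:value) for j=0..5: 0:1, 1:14, 2:22, 3:18, 4:20, 5:19.
Giant-step multiplier: 14^(-6) ≡ 14^(28-6) = 14^22 ≡ 6 (mod 29).
Giant steps γ_i = 9·6^i mod 29: γ_0=9, γ_1=25, γ_2=5, γ_3=1 (in table at j=0).
x = i·n + j = 3·6 + 0 = 18.
Check: 14^18 ≡ 9 (mod 29).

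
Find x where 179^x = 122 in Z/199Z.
38

Baby-step giant-step with step n = ⌈√199⌉ = 15.
Baby steps 179^j mod 199 (j:value) for j=0..14: 0:1, 1:179, 2:2, 3:159, 4:4, 5:119, 6:8, 7:39, 8:16, 9:78, 10:32, 11:156, 12:64, 13:113, 14:128.
Giant-step multiplier: 179^(-15) ≡ 179^(198-15) = 179^183 ≡ 59 (mod 199).
Giant steps γ_i = 122·59^i mod 199: γ_0=122, γ_1=34, γ_2=16 (in table at j=8).
x = i·n + j = 2·15 + 8 = 38.
Check: 179^38 ≡ 122 (mod 199).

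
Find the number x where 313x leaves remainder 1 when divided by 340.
277

gcd(313, 340) = 1, so the inverse exists.
Extended Euclidean algorithm on (340, 313):
340 = 1 × 313 + 27  ⟹  27 = (1)·340 + (-1)·313
313 = 11 × 27 + 16  ⟹  16 = (-11)·340 + (12)·313
27 = 1 × 16 + 11  ⟹  11 = (12)·340 + (-13)·313
16 = 1 × 11 + 5  ⟹  5 = (-23)·340 + (25)·313
11 = 2 × 5 + 1  ⟹  1 = (58)·340 + (-63)·313
So (-63)·313 ≡ 1 (mod 340), i.e. 313^(-1) ≡ -63 ≡ 277 (mod 340).
Check: 313 × 277 = 86701 ≡ 1 (mod 340)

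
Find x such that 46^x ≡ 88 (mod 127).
8

Baby-step giant-step with step n = ⌈√127⌉ = 12.
Baby steps 46^j mod 127 (j:value) for j=0..11: 0:1, 1:46, 2:84, 3:54, 4:71, 5:91, 6:122, 7:24, 8:88, 9:111, 10:26, 11:53.
h = 88 is already in the table at j=8, so x = 8.
Check: 46^8 ≡ 88 (mod 127).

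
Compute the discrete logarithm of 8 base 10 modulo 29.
5

Baby-step giant-step with step n = ⌈√29⌉ = 6.
Baby steps 10^j mod 29 (j:value) for j=0..5: 0:1, 1:10, 2:13, 3:14, 4:24, 5:8.
h = 8 is already in the table at j=5, so x = 5.
Check: 10^5 ≡ 8 (mod 29).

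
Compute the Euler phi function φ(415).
328

415 = 5 × 83
φ(n) = n × ∏(1 - 1/p) for each prime p dividing n
φ(415) = 415 × (1 - 1/5) × (1 - 1/83) = 328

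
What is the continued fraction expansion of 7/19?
[0; 2, 1, 2, 2]

Euclidean algorithm steps:
7 = 0 × 19 + 7
19 = 2 × 7 + 5
7 = 1 × 5 + 2
5 = 2 × 2 + 1
2 = 2 × 1 + 0
Continued fraction: [0; 2, 1, 2, 2]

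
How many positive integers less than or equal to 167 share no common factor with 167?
166

167 = 167
φ(n) = n × ∏(1 - 1/p) for each prime p dividing n
φ(167) = 167 × (1 - 1/167) = 166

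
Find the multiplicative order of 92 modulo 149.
148

149 is prime, so ord(92) divides φ(149) = 148.
Divisors of 148: 1, 2, 4, 37, 74, 148.
Repeated squaring: 92^1 ≡ 92, 92^2 ≡ 120, 92^4 ≡ 96, 92^8 ≡ 127, 92^16 ≡ 37, 92^32 ≡ 28, 92^64 ≡ 39, 92^128 ≡ 31 (mod 149).
Test 92^d mod 149 for each divisor d in increasing order:
92^1 ≡ 92
92^2 ≡ 120
92^4 ≡ 96
92^37 = 92^32·92^4·92^1 ≡ 105
92^74 = 92^64·92^8·92^2 ≡ 148
92^148 = 92^128·92^16·92^4 ≡ 1  ← first divisor giving 1
The order is 148.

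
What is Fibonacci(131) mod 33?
23

Matrix identity: Q^n = [[F_(n+1), F_n], [F_n, F_(n-1)]] with Q = [[1,1],[1,0]].
n = 131 = 10000011₂. Square-and-multiply, entries mod 33:
Q^1 = [[1,1],[1,0]]
Q^2 = (Q^1)² = [[2,1],[1,1]]
Q^4 = (Q^2)² = [[5,3],[3,2]]
Q^8 = (Q^4)² = [[1,21],[21,13]]
Q^16 = (Q^8)² = [[13,30],[30,16]]
Q^32 = (Q^16)² = [[13,12],[12,1]]
Q^65 = (Q^32)²·Q = [[19,16],[16,3]]
Q^131 = (Q^65)²·Q = [[12,23],[23,22]]
F_131 mod 33 = Q^131[0][1] = 23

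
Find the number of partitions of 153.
54770336324

p(n) counts ways to write n as a sum of positive integers (order ignored).
Euler's pentagonal recurrence: p(k) = p(k-1) + p(k-2) - p(k-5) - p(k-7) + p(k-12) + p(k-15) - ... (offsets j(3j∓1)/2, signs ++--, p(0)=1, p(<0)=0).
DP table for k = 0..152: p(0)=1, p(1)=1, p(2)=2, p(3)=3, p(4)=5, p(5)=7, p(6)=11, p(7)=15, p(8)=22, p(9)=30, p(10)=42, p(11)=56, p(12)=77, p(13)=101, p(14)=135, p(15)=176, p(16)=231, p(17)=297, p(18)=385, p(19)=490, p(20)=627, p(21)=792, p(22)=1002, p(23)=1255, p(24)=1575, p(25)=1958, p(26)=2436, p(27)=3010, p(28)=3718, p(29)=4565, p(30)=5604, p(31)=6842, p(32)=8349, p(33)=10143, p(34)=12310, p(35)=14883, p(36)=17977, p(37)=21637, p(38)=26015, p(39)=31185, p(40)=37338, p(41)=44583, p(42)=53174, p(43)=63261, p(44)=75175, p(45)=89134, p(46)=105558, p(47)=124754, p(48)=147273, p(49)=173525, p(50)=204226, p(51)=239943, p(52)=281589, p(53)=329931, p(54)=386155, p(55)=451276, p(56)=526823, p(57)=614154, p(58)=715220, p(59)=831820, p(60)=966467, p(61)=1121505, p(62)=1300156, p(63)=1505499, p(64)=1741630, p(65)=2012558, p(66)=2323520, p(67)=2679689, p(68)=3087735, p(69)=3554345, p(70)=4087968, p(71)=4697205, p(72)=5392783, p(73)=6185689, p(74)=7089500, p(75)=8118264, p(76)=9289091, p(77)=10619863, p(78)=12132164, p(79)=13848650, p(80)=15796476, p(81)=18004327, p(82)=20506255, p(83)=23338469, p(84)=26543660, p(85)=30167357, p(86)=34262962, p(87)=38887673, p(88)=44108109, p(89)=49995925, p(90)=56634173, p(91)=64112359, p(92)=72533807, p(93)=82010177, p(94)=92669720, p(95)=104651419, p(96)=118114304, p(97)=133230930, p(98)=150198136, p(99)=169229875, p(100)=190569292, p(101)=214481126, p(102)=241265379, p(103)=271248950, p(104)=304801365, p(105)=342325709, p(106)=384276336, p(107)=431149389, p(108)=483502844, p(109)=541946240, p(110)=607163746, p(111)=679903203, p(112)=761002156, p(113)=851376628, p(114)=952050665, p(115)=1064144451, p(116)=1188908248, p(117)=1327710076, p(118)=1482074143, p(119)=1653668665, p(120)=1844349560, p(121)=2056148051, p(122)=2291320912, p(123)=2552338241, p(124)=2841940500, p(125)=3163127352, p(126)=3519222692, p(127)=3913864295, p(128)=4351078600, p(129)=4835271870, p(130)=5371315400, p(131)=5964539504, p(132)=6620830889, p(133)=7346629512, p(134)=8149040695, p(135)=9035836076, p(136)=10015581680, p(137)=11097645016, p(138)=12292341831, p(139)=13610949895, p(140)=15065878135, p(141)=16670689208, p(142)=18440293320, p(143)=20390982757, p(144)=22540654445, p(145)=24908858009, p(146)=27517052599, p(147)=30388671978, p(148)=33549419497, p(149)=37027355200, p(150)=40853235313, p(151)=45060624582, p(152)=49686288421.
Final step: p(153) = p(152) + p(151) - p(148) - p(146) + p(141) + p(138) - p(131) - p(127) + p(118) + p(113) - p(102) - p(96) + p(83) + p(76) - p(61) - p(53) + p(36) + p(27) - p(8)
= 49686288421 + 45060624582 - 33549419497 - 27517052599 + 16670689208 + 12292341831 - 5964539504 - 3913864295 + 1482074143 + 851376628 - 241265379 - 118114304 + 23338469 + 9289091 - 1121505 - 329931 + 17977 + 3010 - 22
= 54770336324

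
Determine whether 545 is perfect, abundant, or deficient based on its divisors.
deficient

Proper divisors of 545: sum = 1 + 5 + 109 = 115
Since 115 < 545, 545 is deficient.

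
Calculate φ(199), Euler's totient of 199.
198

199 = 199
φ(n) = n × ∏(1 - 1/p) for each prime p dividing n
φ(199) = 199 × (1 - 1/199) = 198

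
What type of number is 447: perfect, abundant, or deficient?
deficient

Proper divisors of 447: sum = 1 + 3 + 149 = 153
Since 153 < 447, 447 is deficient.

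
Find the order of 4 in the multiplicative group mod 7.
3

7 is prime, so ord(4) divides φ(7) = 6.
Divisors of 6: 1, 2, 3, 6.
Repeated squaring: 4^1 ≡ 4, 4^2 ≡ 2, 4^4 ≡ 4 (mod 7).
Test 4^d mod 7 for each divisor d in increasing order:
4^1 ≡ 4
4^2 ≡ 2
4^3 = 4^2·4^1 ≡ 1  ← first divisor giving 1
The order is 3.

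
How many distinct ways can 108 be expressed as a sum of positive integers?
483502844

p(n) counts ways to write n as a sum of positive integers (order ignored).
Euler's pentagonal recurrence: p(k) = p(k-1) + p(k-2) - p(k-5) - p(k-7) + p(k-12) + p(k-15) - ... (offsets j(3j∓1)/2, signs ++--, p(0)=1, p(<0)=0).
DP table for k = 0..107: p(0)=1, p(1)=1, p(2)=2, p(3)=3, p(4)=5, p(5)=7, p(6)=11, p(7)=15, p(8)=22, p(9)=30, p(10)=42, p(11)=56, p(12)=77, p(13)=101, p(14)=135, p(15)=176, p(16)=231, p(17)=297, p(18)=385, p(19)=490, p(20)=627, p(21)=792, p(22)=1002, p(23)=1255, p(24)=1575, p(25)=1958, p(26)=2436, p(27)=3010, p(28)=3718, p(29)=4565, p(30)=5604, p(31)=6842, p(32)=8349, p(33)=10143, p(34)=12310, p(35)=14883, p(36)=17977, p(37)=21637, p(38)=26015, p(39)=31185, p(40)=37338, p(41)=44583, p(42)=53174, p(43)=63261, p(44)=75175, p(45)=89134, p(46)=105558, p(47)=124754, p(48)=147273, p(49)=173525, p(50)=204226, p(51)=239943, p(52)=281589, p(53)=329931, p(54)=386155, p(55)=451276, p(56)=526823, p(57)=614154, p(58)=715220, p(59)=831820, p(60)=966467, p(61)=1121505, p(62)=1300156, p(63)=1505499, p(64)=1741630, p(65)=2012558, p(66)=2323520, p(67)=2679689, p(68)=3087735, p(69)=3554345, p(70)=4087968, p(71)=4697205, p(72)=5392783, p(73)=6185689, p(74)=7089500, p(75)=8118264, p(76)=9289091, p(77)=10619863, p(78)=12132164, p(79)=13848650, p(80)=15796476, p(81)=18004327, p(82)=20506255, p(83)=23338469, p(84)=26543660, p(85)=30167357, p(86)=34262962, p(87)=38887673, p(88)=44108109, p(89)=49995925, p(90)=56634173, p(91)=64112359, p(92)=72533807, p(93)=82010177, p(94)=92669720, p(95)=104651419, p(96)=118114304, p(97)=133230930, p(98)=150198136, p(99)=169229875, p(100)=190569292, p(101)=214481126, p(102)=241265379, p(103)=271248950, p(104)=304801365, p(105)=342325709, p(106)=384276336, p(107)=431149389.
Final step: p(108) = p(107) + p(106) - p(103) - p(101) + p(96) + p(93) - p(86) - p(82) + p(73) + p(68) - p(57) - p(51) + p(38) + p(31) - p(16) - p(8)
= 431149389 + 384276336 - 271248950 - 214481126 + 118114304 + 82010177 - 34262962 - 20506255 + 6185689 + 3087735 - 614154 - 239943 + 26015 + 6842 - 231 - 22
= 483502844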